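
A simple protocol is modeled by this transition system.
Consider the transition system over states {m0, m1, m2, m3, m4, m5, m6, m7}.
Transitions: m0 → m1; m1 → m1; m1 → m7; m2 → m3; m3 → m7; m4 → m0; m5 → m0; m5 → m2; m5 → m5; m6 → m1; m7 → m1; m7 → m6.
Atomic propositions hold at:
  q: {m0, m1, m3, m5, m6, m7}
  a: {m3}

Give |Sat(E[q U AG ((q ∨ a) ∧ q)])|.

6

Sat(q ∨ a) = {m0, m1, m3, m5, m6, m7}
Sat((q ∨ a) ∧ q) = {m0, m1, m3, m5, m6, m7}
AG ((q ∨ a) ∧ q): greatest fixpoint, start Z0 = {m0, m1, m3, m5, m6, m7}, keep only states in Sat with every successor in Z. Z1 = {m0, m1, m3, m6, m7}; fixed.
Sat(AG ((q ∨ a) ∧ q)) = {m0, m1, m3, m6, m7}
E[q U AG ((q ∨ a) ∧ q)]: least fixpoint, start Z0 = Sat(AG ((q ∨ a) ∧ q)) = {m0, m1, m3, m6, m7}, add states in Sat(q) with some successor in Z. Z1 = {m0, m1, m3, m5, m6, m7}; fixed.
Sat(E[q U AG ((q ∨ a) ∧ q)]) = {m0, m1, m3, m5, m6, m7}
|Sat(E[q U AG ((q ∨ a) ∧ q)])| = |{m0, m1, m3, m5, m6, m7}| = 6.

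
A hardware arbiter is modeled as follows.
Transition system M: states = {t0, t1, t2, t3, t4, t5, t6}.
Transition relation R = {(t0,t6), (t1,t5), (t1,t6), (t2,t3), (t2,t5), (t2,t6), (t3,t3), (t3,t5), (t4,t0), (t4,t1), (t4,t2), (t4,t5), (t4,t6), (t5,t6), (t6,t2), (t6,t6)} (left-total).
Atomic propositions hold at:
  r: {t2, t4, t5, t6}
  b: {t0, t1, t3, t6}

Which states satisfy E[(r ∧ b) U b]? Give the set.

Sat(r ∧ b) = {t6}
E[(r ∧ b) U b]: least fixpoint, start Z0 = Sat(b) = {t0, t1, t3, t6}, add states in Sat(r ∧ b) with some successor in Z. Already a fixed point.
Sat(E[(r ∧ b) U b]) = {t0, t1, t3, t6}

{t0, t1, t3, t6}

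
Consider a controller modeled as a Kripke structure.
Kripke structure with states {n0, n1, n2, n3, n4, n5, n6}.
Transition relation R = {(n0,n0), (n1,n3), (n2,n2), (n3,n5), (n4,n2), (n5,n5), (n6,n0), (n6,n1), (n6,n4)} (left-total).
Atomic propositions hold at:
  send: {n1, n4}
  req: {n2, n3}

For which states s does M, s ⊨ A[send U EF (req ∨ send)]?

{n1, n2, n3, n4, n6}

Sat(req ∨ send) = {n1, n2, n3, n4}
EF (req ∨ send): least fixpoint, start Z0 = {n1, n2, n3, n4}, add states with some successor in Z. Z1 = {n1, n2, n3, n4, n6}; fixed.
Sat(EF (req ∨ send)) = {n1, n2, n3, n4, n6}
A[send U EF (req ∨ send)]: least fixpoint, start Z0 = Sat(EF (req ∨ send)) = {n1, n2, n3, n4, n6}, add states in Sat(send) with every successor in Z. Already a fixed point.
Sat(A[send U EF (req ∨ send)]) = {n1, n2, n3, n4, n6}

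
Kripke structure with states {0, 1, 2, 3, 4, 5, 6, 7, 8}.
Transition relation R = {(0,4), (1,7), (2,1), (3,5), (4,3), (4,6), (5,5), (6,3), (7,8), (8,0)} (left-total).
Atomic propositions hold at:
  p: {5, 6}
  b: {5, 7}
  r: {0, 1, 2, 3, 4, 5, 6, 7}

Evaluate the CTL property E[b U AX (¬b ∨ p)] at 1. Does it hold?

Sat(¬b) = {0, 1, 2, 3, 4, 6, 8}
Sat(¬b ∨ p) = {0, 1, 2, 3, 4, 5, 6, 8}
Sat(AX (¬b ∨ p)) = {s : every successor in {0, 1, 2, 3, 4, 5, 6, 8}} = {0, 2, 3, 4, 5, 6, 7, 8}
E[b U AX (¬b ∨ p)]: least fixpoint, start Z0 = Sat(AX (¬b ∨ p)) = {0, 2, 3, 4, 5, 6, 7, 8}, add states in Sat(b) with some successor in Z. Already a fixed point.
Sat(E[b U AX (¬b ∨ p)]) = {0, 2, 3, 4, 5, 6, 7, 8}
1 ∉ Sat(E[b U AX (¬b ∨ p)]) = {0, 2, 3, 4, 5, 6, 7, 8}, so the formula does not hold at 1.

No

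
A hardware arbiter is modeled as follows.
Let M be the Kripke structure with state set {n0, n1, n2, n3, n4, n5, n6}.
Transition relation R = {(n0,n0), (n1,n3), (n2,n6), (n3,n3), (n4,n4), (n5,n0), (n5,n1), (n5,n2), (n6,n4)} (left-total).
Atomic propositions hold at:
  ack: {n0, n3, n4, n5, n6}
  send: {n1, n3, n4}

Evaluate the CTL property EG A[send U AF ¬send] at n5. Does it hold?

Yes

Sat(¬send) = {n0, n2, n5, n6}
AF ¬send: least fixpoint, start Z0 = {n0, n2, n5, n6}, add states with every successor in Z. Already a fixed point.
Sat(AF ¬send) = {n0, n2, n5, n6}
A[send U AF ¬send]: least fixpoint, start Z0 = Sat(AF ¬send) = {n0, n2, n5, n6}, add states in Sat(send) with every successor in Z. Already a fixed point.
Sat(A[send U AF ¬send]) = {n0, n2, n5, n6}
EG A[send U AF ¬send]: greatest fixpoint, start Z0 = {n0, n2, n5, n6}, keep only states in Sat with some successor in Z. Z1 = {n0, n2, n5}; Z2 = {n0, n5}; fixed.
Sat(EG A[send U AF ¬send]) = {n0, n5}
n5 ∈ Sat(EG A[send U AF ¬send]) = {n0, n5}, so the formula holds at n5.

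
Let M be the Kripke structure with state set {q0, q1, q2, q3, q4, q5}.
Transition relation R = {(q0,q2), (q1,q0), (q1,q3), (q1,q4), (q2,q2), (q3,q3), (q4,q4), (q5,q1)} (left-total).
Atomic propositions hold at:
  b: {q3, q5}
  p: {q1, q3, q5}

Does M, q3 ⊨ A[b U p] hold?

Yes

A[b U p]: least fixpoint, start Z0 = Sat(p) = {q1, q3, q5}, add states in Sat(b) with every successor in Z. Already a fixed point.
Sat(A[b U p]) = {q1, q3, q5}
q3 ∈ Sat(A[b U p]) = {q1, q3, q5}, so the formula holds at q3.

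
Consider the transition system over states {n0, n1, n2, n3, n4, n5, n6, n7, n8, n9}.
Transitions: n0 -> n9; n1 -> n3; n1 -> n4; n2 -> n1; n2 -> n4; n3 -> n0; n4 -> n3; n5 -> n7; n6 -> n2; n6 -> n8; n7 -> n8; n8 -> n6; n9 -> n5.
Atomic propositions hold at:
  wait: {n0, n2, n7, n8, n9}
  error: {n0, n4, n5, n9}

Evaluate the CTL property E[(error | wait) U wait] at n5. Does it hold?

Sat(error | wait) = {n0, n2, n4, n5, n7, n8, n9}
E[(error | wait) U wait]: least fixpoint, start Z0 = Sat(wait) = {n0, n2, n7, n8, n9}, add states in Sat(error | wait) with some successor in Z. Z1 = {n0, n2, n5, n7, n8, n9}; fixed.
Sat(E[(error | wait) U wait]) = {n0, n2, n5, n7, n8, n9}
n5 ∈ Sat(E[(error | wait) U wait]) = {n0, n2, n5, n7, n8, n9}, so the formula holds at n5.

Yes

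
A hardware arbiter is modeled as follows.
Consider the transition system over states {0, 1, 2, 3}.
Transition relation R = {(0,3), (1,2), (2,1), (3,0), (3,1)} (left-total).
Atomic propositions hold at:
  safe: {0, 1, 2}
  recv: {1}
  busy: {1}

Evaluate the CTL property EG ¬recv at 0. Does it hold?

Sat(¬recv) = {0, 2, 3}
EG ¬recv: greatest fixpoint, start Z0 = {0, 2, 3}, keep only states in Sat with some successor in Z. Z1 = {0, 3}; fixed.
Sat(EG ¬recv) = {0, 3}
0 ∈ Sat(EG ¬recv) = {0, 3}, so the formula holds at 0.

Yes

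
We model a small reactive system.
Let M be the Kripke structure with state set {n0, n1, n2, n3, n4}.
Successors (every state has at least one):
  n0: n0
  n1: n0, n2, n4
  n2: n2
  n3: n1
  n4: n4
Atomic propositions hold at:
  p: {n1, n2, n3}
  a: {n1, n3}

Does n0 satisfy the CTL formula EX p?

Sat(EX p) = {s : some successor in {n1, n2, n3}} = {n1, n2, n3}
n0 ∉ Sat(EX p) = {n1, n2, n3}, so the formula does not hold at n0.

No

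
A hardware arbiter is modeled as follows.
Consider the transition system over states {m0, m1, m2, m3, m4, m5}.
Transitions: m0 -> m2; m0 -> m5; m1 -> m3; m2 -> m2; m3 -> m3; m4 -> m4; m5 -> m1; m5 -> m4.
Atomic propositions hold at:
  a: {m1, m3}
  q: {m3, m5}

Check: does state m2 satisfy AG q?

No

AG q: greatest fixpoint, start Z0 = {m3, m5}, keep only states in Sat with every successor in Z. Z1 = {m3}; fixed.
Sat(AG q) = {m3}
m2 ∉ Sat(AG q) = {m3}, so the formula does not hold at m2.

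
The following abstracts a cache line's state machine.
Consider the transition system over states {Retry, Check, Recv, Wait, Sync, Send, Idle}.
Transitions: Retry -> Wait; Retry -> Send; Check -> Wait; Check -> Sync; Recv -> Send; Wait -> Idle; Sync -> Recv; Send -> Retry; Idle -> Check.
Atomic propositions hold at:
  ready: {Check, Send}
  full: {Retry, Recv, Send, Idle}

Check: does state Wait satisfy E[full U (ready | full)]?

No

Sat(ready | full) = {Retry, Check, Recv, Send, Idle}
E[full U (ready | full)]: least fixpoint, start Z0 = Sat((ready | full)) = {Retry, Check, Recv, Send, Idle}, add states in Sat(full) with some successor in Z. Already a fixed point.
Sat(E[full U (ready | full)]) = {Retry, Check, Recv, Send, Idle}
Wait ∉ Sat(E[full U (ready | full)]) = {Retry, Check, Recv, Send, Idle}, so the formula does not hold at Wait.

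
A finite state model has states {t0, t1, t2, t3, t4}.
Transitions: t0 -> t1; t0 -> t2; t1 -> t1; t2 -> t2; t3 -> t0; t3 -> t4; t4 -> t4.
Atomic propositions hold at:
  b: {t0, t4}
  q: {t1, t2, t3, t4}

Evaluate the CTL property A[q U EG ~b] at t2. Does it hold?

Yes

Sat(~b) = {t1, t2, t3}
EG ~b: greatest fixpoint, start Z0 = {t1, t2, t3}, keep only states in Sat with some successor in Z. Z1 = {t1, t2}; fixed.
Sat(EG ~b) = {t1, t2}
A[q U EG ~b]: least fixpoint, start Z0 = Sat(EG ~b) = {t1, t2}, add states in Sat(q) with every successor in Z. Already a fixed point.
Sat(A[q U EG ~b]) = {t1, t2}
t2 ∈ Sat(A[q U EG ~b]) = {t1, t2}, so the formula holds at t2.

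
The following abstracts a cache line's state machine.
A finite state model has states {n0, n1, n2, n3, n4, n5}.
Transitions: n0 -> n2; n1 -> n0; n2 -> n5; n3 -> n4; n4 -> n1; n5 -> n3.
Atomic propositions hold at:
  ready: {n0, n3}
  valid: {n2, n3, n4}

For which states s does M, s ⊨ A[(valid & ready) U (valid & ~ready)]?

{n2, n3, n4}

Sat(valid & ready) = {n3}
Sat(~ready) = {n1, n2, n4, n5}
Sat(valid & ~ready) = {n2, n4}
A[(valid & ready) U (valid & ~ready)]: least fixpoint, start Z0 = Sat((valid & ~ready)) = {n2, n4}, add states in Sat(valid & ready) with every successor in Z. Z1 = {n2, n3, n4}; fixed.
Sat(A[(valid & ready) U (valid & ~ready)]) = {n2, n3, n4}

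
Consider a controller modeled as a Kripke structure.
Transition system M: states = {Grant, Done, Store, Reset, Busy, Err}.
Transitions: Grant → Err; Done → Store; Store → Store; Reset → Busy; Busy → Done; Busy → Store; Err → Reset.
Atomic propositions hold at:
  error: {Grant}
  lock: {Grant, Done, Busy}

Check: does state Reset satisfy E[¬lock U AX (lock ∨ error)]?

Sat(¬lock) = {Store, Reset, Err}
Sat(lock ∨ error) = {Grant, Done, Busy}
Sat(AX (lock ∨ error)) = {s : every successor in {Grant, Done, Busy}} = {Reset}
E[¬lock U AX (lock ∨ error)]: least fixpoint, start Z0 = Sat(AX (lock ∨ error)) = {Reset}, add states in Sat(¬lock) with some successor in Z. Z1 = {Reset, Err}; fixed.
Sat(E[¬lock U AX (lock ∨ error)]) = {Reset, Err}
Reset ∈ Sat(E[¬lock U AX (lock ∨ error)]) = {Reset, Err}, so the formula holds at Reset.

Yes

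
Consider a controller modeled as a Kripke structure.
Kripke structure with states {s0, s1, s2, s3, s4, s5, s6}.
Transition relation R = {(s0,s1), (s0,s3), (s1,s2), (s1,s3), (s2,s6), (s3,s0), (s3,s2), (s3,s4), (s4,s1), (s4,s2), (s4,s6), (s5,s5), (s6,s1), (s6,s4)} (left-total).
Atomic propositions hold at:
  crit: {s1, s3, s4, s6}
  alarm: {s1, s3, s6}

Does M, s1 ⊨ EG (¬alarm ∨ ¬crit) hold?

Sat(¬alarm) = {s0, s2, s4, s5}
Sat(¬crit) = {s0, s2, s5}
Sat(¬alarm ∨ ¬crit) = {s0, s2, s4, s5}
EG (¬alarm ∨ ¬crit): greatest fixpoint, start Z0 = {s0, s2, s4, s5}, keep only states in Sat with some successor in Z. Z1 = {s4, s5}; Z2 = {s5}; fixed.
Sat(EG (¬alarm ∨ ¬crit)) = {s5}
s1 ∉ Sat(EG (¬alarm ∨ ¬crit)) = {s5}, so the formula does not hold at s1.

No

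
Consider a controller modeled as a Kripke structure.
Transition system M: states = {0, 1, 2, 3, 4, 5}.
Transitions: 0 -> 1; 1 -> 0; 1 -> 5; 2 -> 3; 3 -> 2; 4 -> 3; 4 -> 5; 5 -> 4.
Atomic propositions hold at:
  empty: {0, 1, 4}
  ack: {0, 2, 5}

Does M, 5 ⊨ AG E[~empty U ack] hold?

Sat(~empty) = {2, 3, 5}
E[~empty U ack]: least fixpoint, start Z0 = Sat(ack) = {0, 2, 5}, add states in Sat(~empty) with some successor in Z. Z1 = {0, 2, 3, 5}; fixed.
Sat(E[~empty U ack]) = {0, 2, 3, 5}
AG E[~empty U ack]: greatest fixpoint, start Z0 = {0, 2, 3, 5}, keep only states in Sat with every successor in Z. Z1 = {2, 3}; fixed.
Sat(AG E[~empty U ack]) = {2, 3}
5 ∉ Sat(AG E[~empty U ack]) = {2, 3}, so the formula does not hold at 5.

No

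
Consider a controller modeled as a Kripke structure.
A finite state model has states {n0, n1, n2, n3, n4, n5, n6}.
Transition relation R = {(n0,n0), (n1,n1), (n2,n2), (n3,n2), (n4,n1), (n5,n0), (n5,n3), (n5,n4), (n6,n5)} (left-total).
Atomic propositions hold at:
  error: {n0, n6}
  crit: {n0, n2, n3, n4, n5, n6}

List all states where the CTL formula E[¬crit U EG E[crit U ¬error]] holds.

Sat(¬crit) = {n1}
Sat(¬error) = {n1, n2, n3, n4, n5}
E[crit U ¬error]: least fixpoint, start Z0 = Sat(¬error) = {n1, n2, n3, n4, n5}, add states in Sat(crit) with some successor in Z. Z1 = {n1, n2, n3, n4, n5, n6}; fixed.
Sat(E[crit U ¬error]) = {n1, n2, n3, n4, n5, n6}
EG E[crit U ¬error]: greatest fixpoint, start Z0 = {n1, n2, n3, n4, n5, n6}, keep only states in Sat with some successor in Z. Already a fixed point.
Sat(EG E[crit U ¬error]) = {n1, n2, n3, n4, n5, n6}
E[¬crit U EG E[crit U ¬error]]: least fixpoint, start Z0 = Sat(EG E[crit U ¬error]) = {n1, n2, n3, n4, n5, n6}, add states in Sat(¬crit) with some successor in Z. Already a fixed point.
Sat(E[¬crit U EG E[crit U ¬error]]) = {n1, n2, n3, n4, n5, n6}

{n1, n2, n3, n4, n5, n6}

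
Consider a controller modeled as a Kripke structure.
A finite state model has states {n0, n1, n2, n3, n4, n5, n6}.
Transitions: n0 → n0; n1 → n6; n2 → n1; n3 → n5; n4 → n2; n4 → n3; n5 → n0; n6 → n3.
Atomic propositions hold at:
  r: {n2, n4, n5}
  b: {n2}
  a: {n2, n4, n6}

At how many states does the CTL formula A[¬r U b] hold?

Sat(¬r) = {n0, n1, n3, n6}
A[¬r U b]: least fixpoint, start Z0 = Sat(b) = {n2}, add states in Sat(¬r) with every successor in Z. Already a fixed point.
Sat(A[¬r U b]) = {n2}
|Sat(A[¬r U b])| = |{n2}| = 1.

1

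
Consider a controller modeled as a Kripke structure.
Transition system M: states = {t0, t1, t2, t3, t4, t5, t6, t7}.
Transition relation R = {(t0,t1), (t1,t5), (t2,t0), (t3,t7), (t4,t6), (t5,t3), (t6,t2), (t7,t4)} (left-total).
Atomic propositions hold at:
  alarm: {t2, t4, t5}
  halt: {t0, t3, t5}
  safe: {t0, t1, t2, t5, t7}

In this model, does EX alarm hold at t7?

Sat(EX alarm) = {s : some successor in {t2, t4, t5}} = {t1, t6, t7}
t7 ∈ Sat(EX alarm) = {t1, t6, t7}, so the formula holds at t7.

Yes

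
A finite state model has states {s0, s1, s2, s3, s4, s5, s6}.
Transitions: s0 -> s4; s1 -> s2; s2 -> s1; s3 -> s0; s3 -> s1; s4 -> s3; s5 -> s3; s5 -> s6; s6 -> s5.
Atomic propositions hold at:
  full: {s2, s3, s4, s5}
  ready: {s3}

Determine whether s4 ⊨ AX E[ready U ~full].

Yes

Sat(~full) = {s0, s1, s6}
E[ready U ~full]: least fixpoint, start Z0 = Sat(~full) = {s0, s1, s6}, add states in Sat(ready) with some successor in Z. Z1 = {s0, s1, s3, s6}; fixed.
Sat(E[ready U ~full]) = {s0, s1, s3, s6}
Sat(AX E[ready U ~full]) = {s : every successor in {s0, s1, s3, s6}} = {s2, s3, s4, s5}
s4 ∈ Sat(AX E[ready U ~full]) = {s2, s3, s4, s5}, so the formula holds at s4.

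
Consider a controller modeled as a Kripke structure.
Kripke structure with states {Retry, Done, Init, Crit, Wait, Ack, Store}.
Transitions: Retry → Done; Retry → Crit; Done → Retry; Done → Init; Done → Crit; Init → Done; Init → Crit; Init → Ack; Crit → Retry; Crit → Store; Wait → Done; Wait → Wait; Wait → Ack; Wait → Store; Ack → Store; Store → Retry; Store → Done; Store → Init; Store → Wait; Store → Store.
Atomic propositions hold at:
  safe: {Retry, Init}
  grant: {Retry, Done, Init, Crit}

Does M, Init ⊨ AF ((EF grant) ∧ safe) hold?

EF grant: least fixpoint, start Z0 = {Retry, Done, Init, Crit}, add states with some successor in Z. Z1 = {Retry, Done, Init, Crit, Wait, Store}; Z2 = {Retry, Done, Init, Crit, Wait, Ack, Store}; fixed.
Sat(EF grant) = {Retry, Done, Init, Crit, Wait, Ack, Store}
Sat((EF grant) ∧ safe) = {Retry, Init}
AF ((EF grant) ∧ safe): least fixpoint, start Z0 = {Retry, Init}, add states with every successor in Z. Already a fixed point.
Sat(AF ((EF grant) ∧ safe)) = {Retry, Init}
Init ∈ Sat(AF ((EF grant) ∧ safe)) = {Retry, Init}, so the formula holds at Init.

Yes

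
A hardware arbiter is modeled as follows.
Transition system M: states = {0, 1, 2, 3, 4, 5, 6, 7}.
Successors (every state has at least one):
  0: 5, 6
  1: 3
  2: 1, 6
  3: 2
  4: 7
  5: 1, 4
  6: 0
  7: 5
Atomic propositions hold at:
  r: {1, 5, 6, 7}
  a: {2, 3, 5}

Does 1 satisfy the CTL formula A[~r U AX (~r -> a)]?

Sat(~r) = {0, 2, 3, 4}
Sat(~r -> a) = {1, 2, 3, 5, 6, 7}
Sat(AX (~r -> a)) = {s : every successor in {1, 2, 3, 5, 6, 7}} = {0, 1, 2, 3, 4, 7}
A[~r U AX (~r -> a)]: least fixpoint, start Z0 = Sat(AX (~r -> a)) = {0, 1, 2, 3, 4, 7}, add states in Sat(~r) with every successor in Z. Already a fixed point.
Sat(A[~r U AX (~r -> a)]) = {0, 1, 2, 3, 4, 7}
1 ∈ Sat(A[~r U AX (~r -> a)]) = {0, 1, 2, 3, 4, 7}, so the formula holds at 1.

Yes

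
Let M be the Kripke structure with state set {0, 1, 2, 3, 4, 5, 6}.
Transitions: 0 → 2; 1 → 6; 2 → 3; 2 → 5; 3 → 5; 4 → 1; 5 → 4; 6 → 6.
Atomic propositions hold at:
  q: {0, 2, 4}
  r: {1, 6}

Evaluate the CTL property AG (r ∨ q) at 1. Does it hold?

Sat(r ∨ q) = {0, 1, 2, 4, 6}
AG (r ∨ q): greatest fixpoint, start Z0 = {0, 1, 2, 4, 6}, keep only states in Sat with every successor in Z. Z1 = {0, 1, 4, 6}; Z2 = {1, 4, 6}; fixed.
Sat(AG (r ∨ q)) = {1, 4, 6}
1 ∈ Sat(AG (r ∨ q)) = {1, 4, 6}, so the formula holds at 1.

Yes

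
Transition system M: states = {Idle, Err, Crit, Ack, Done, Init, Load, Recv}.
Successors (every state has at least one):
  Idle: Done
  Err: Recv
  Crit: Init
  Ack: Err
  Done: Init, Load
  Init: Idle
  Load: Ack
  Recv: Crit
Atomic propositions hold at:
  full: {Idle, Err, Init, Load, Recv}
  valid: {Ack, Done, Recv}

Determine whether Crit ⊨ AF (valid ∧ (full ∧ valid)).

No

Sat(full ∧ valid) = {Recv}
Sat(valid ∧ (full ∧ valid)) = {Recv}
AF (valid ∧ (full ∧ valid)): least fixpoint, start Z0 = {Recv}, add states with every successor in Z. Z1 = {Err, Recv}; Z2 = {Err, Ack, Recv}; Z3 = {Err, Ack, Load, Recv}; fixed.
Sat(AF (valid ∧ (full ∧ valid))) = {Err, Ack, Load, Recv}
Crit ∉ Sat(AF (valid ∧ (full ∧ valid))) = {Err, Ack, Load, Recv}, so the formula does not hold at Crit.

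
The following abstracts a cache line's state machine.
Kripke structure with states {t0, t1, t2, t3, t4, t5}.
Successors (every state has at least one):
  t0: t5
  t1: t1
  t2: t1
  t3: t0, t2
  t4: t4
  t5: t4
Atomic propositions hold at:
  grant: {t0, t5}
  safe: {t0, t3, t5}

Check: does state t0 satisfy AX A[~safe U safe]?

Yes

Sat(~safe) = {t1, t2, t4}
A[~safe U safe]: least fixpoint, start Z0 = Sat(safe) = {t0, t3, t5}, add states in Sat(~safe) with every successor in Z. Already a fixed point.
Sat(A[~safe U safe]) = {t0, t3, t5}
Sat(AX A[~safe U safe]) = {s : every successor in {t0, t3, t5}} = {t0}
t0 ∈ Sat(AX A[~safe U safe]) = {t0}, so the formula holds at t0.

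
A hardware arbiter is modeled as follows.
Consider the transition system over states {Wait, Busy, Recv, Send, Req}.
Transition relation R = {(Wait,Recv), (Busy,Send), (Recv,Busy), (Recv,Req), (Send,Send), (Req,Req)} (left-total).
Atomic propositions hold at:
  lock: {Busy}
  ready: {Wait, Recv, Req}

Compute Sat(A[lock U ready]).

{Wait, Recv, Req}

A[lock U ready]: least fixpoint, start Z0 = Sat(ready) = {Wait, Recv, Req}, add states in Sat(lock) with every successor in Z. Already a fixed point.
Sat(A[lock U ready]) = {Wait, Recv, Req}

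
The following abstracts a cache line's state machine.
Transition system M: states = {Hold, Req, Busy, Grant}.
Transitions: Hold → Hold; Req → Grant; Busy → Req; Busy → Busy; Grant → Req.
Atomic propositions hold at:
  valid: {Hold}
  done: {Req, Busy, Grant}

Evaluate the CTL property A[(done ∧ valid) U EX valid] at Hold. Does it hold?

Yes

Sat(done ∧ valid) = ∅
Sat(EX valid) = {s : some successor in {Hold}} = {Hold}
A[(done ∧ valid) U EX valid]: least fixpoint, start Z0 = Sat(EX valid) = {Hold}, add states in Sat(done ∧ valid) with every successor in Z. Already a fixed point.
Sat(A[(done ∧ valid) U EX valid]) = {Hold}
Hold ∈ Sat(A[(done ∧ valid) U EX valid]) = {Hold}, so the formula holds at Hold.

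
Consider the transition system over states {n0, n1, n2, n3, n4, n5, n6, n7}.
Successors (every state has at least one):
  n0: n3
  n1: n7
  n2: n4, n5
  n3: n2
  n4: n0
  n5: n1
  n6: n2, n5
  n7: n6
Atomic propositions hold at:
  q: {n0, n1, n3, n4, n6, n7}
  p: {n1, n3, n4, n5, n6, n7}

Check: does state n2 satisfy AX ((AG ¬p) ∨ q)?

No

Sat(¬p) = {n0, n2}
AG ¬p: greatest fixpoint, start Z0 = {n0, n2}, keep only states in Sat with every successor in Z. Z1 = ∅; fixed.
Sat(AG ¬p) = ∅
Sat((AG ¬p) ∨ q) = {n0, n1, n3, n4, n6, n7}
Sat(AX ((AG ¬p) ∨ q)) = {s : every successor in {n0, n1, n3, n4, n6, n7}} = {n0, n1, n4, n5, n7}
n2 ∉ Sat(AX ((AG ¬p) ∨ q)) = {n0, n1, n4, n5, n7}, so the formula does not hold at n2.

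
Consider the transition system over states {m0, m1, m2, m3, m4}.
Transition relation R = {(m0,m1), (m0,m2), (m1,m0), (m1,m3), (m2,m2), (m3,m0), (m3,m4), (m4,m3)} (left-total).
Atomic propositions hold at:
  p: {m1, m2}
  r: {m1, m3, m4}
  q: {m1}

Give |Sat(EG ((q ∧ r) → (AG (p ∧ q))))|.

Sat(q ∧ r) = {m1}
Sat(p ∧ q) = {m1}
AG (p ∧ q): greatest fixpoint, start Z0 = {m1}, keep only states in Sat with every successor in Z. Z1 = ∅; fixed.
Sat(AG (p ∧ q)) = ∅
Sat((q ∧ r) → (AG (p ∧ q))) = {m0, m2, m3, m4}
EG ((q ∧ r) → (AG (p ∧ q))): greatest fixpoint, start Z0 = {m0, m2, m3, m4}, keep only states in Sat with some successor in Z. Already a fixed point.
Sat(EG ((q ∧ r) → (AG (p ∧ q)))) = {m0, m2, m3, m4}
|Sat(EG ((q ∧ r) → (AG (p ∧ q))))| = |{m0, m2, m3, m4}| = 4.

4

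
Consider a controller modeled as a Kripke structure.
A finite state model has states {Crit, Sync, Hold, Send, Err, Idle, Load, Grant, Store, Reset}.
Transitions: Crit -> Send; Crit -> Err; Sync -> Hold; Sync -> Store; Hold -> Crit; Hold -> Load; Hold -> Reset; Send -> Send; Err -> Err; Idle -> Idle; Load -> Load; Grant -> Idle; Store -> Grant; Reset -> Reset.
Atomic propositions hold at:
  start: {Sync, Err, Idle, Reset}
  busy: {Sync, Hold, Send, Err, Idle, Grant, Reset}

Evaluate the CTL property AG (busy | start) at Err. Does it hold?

Yes

Sat(busy | start) = {Sync, Hold, Send, Err, Idle, Grant, Reset}
AG (busy | start): greatest fixpoint, start Z0 = {Sync, Hold, Send, Err, Idle, Grant, Reset}, keep only states in Sat with every successor in Z. Z1 = {Send, Err, Idle, Grant, Reset}; fixed.
Sat(AG (busy | start)) = {Send, Err, Idle, Grant, Reset}
Err ∈ Sat(AG (busy | start)) = {Send, Err, Idle, Grant, Reset}, so the formula holds at Err.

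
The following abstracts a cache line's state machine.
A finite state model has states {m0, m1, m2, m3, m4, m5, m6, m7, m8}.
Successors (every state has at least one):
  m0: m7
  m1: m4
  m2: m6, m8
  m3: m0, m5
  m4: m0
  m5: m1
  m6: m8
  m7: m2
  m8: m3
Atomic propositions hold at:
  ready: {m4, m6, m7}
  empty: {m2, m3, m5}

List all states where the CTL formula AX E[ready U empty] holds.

{m0, m7, m8}

E[ready U empty]: least fixpoint, start Z0 = Sat(empty) = {m2, m3, m5}, add states in Sat(ready) with some successor in Z. Z1 = {m2, m3, m5, m7}; fixed.
Sat(E[ready U empty]) = {m2, m3, m5, m7}
Sat(AX E[ready U empty]) = {s : every successor in {m2, m3, m5, m7}} = {m0, m7, m8}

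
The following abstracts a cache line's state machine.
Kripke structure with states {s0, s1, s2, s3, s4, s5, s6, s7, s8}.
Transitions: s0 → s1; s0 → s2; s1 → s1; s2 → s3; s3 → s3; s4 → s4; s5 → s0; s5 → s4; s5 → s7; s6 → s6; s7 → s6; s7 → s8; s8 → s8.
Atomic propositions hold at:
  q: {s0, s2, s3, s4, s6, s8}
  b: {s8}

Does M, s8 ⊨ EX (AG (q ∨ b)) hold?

Sat(q ∨ b) = {s0, s2, s3, s4, s6, s8}
AG (q ∨ b): greatest fixpoint, start Z0 = {s0, s2, s3, s4, s6, s8}, keep only states in Sat with every successor in Z. Z1 = {s2, s3, s4, s6, s8}; fixed.
Sat(AG (q ∨ b)) = {s2, s3, s4, s6, s8}
Sat(EX (AG (q ∨ b))) = {s : some successor in {s2, s3, s4, s6, s8}} = {s0, s2, s3, s4, s5, s6, s7, s8}
s8 ∈ Sat(EX (AG (q ∨ b))) = {s0, s2, s3, s4, s5, s6, s7, s8}, so the formula holds at s8.

Yes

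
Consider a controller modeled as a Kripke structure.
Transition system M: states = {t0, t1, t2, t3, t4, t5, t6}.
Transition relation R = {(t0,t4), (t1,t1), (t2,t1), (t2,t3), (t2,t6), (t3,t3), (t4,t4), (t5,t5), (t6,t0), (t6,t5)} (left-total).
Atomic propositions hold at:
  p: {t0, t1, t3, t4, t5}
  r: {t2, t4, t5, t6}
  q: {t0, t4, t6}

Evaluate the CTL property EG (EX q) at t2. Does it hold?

Sat(EX q) = {s : some successor in {t0, t4, t6}} = {t0, t2, t4, t6}
EG (EX q): greatest fixpoint, start Z0 = {t0, t2, t4, t6}, keep only states in Sat with some successor in Z. Already a fixed point.
Sat(EG (EX q)) = {t0, t2, t4, t6}
t2 ∈ Sat(EG (EX q)) = {t0, t2, t4, t6}, so the formula holds at t2.

Yes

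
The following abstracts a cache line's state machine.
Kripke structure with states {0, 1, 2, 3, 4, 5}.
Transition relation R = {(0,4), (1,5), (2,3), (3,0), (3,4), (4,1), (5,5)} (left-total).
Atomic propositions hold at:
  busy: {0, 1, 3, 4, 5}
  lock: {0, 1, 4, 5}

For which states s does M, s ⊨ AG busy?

AG busy: greatest fixpoint, start Z0 = {0, 1, 3, 4, 5}, keep only states in Sat with every successor in Z. Already a fixed point.
Sat(AG busy) = {0, 1, 3, 4, 5}

{0, 1, 3, 4, 5}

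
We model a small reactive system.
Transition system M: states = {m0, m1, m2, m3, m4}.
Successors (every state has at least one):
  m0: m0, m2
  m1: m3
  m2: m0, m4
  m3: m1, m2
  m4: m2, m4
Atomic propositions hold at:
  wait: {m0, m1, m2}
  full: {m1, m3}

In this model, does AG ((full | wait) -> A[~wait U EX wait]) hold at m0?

Yes

Sat(full | wait) = {m0, m1, m2, m3}
Sat(~wait) = {m3, m4}
Sat(EX wait) = {s : some successor in {m0, m1, m2}} = {m0, m2, m3, m4}
A[~wait U EX wait]: least fixpoint, start Z0 = Sat(EX wait) = {m0, m2, m3, m4}, add states in Sat(~wait) with every successor in Z. Already a fixed point.
Sat(A[~wait U EX wait]) = {m0, m2, m3, m4}
Sat((full | wait) -> A[~wait U EX wait]) = {m0, m2, m3, m4}
AG ((full | wait) -> A[~wait U EX wait]): greatest fixpoint, start Z0 = {m0, m2, m3, m4}, keep only states in Sat with every successor in Z. Z1 = {m0, m2, m4}; fixed.
Sat(AG ((full | wait) -> A[~wait U EX wait])) = {m0, m2, m4}
m0 ∈ Sat(AG ((full | wait) -> A[~wait U EX wait])) = {m0, m2, m4}, so the formula holds at m0.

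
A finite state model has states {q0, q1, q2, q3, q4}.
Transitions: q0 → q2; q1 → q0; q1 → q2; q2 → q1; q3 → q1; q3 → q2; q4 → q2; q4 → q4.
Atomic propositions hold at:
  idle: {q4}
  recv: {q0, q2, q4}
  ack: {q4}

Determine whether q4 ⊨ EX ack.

Yes

Sat(EX ack) = {s : some successor in {q4}} = {q4}
q4 ∈ Sat(EX ack) = {q4}, so the formula holds at q4.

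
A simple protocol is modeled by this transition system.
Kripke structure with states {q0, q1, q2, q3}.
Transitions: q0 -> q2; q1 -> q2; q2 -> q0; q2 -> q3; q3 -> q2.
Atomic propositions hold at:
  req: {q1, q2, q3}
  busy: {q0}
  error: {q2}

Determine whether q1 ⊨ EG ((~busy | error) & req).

Yes

Sat(~busy) = {q1, q2, q3}
Sat(~busy | error) = {q1, q2, q3}
Sat((~busy | error) & req) = {q1, q2, q3}
EG ((~busy | error) & req): greatest fixpoint, start Z0 = {q1, q2, q3}, keep only states in Sat with some successor in Z. Already a fixed point.
Sat(EG ((~busy | error) & req)) = {q1, q2, q3}
q1 ∈ Sat(EG ((~busy | error) & req)) = {q1, q2, q3}, so the formula holds at q1.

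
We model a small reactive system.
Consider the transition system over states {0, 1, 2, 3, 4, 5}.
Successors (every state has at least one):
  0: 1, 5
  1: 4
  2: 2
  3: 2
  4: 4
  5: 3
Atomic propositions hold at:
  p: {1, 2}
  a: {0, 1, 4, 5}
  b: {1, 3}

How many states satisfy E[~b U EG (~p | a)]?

Sat(~b) = {0, 2, 4, 5}
Sat(~p) = {0, 3, 4, 5}
Sat(~p | a) = {0, 1, 3, 4, 5}
EG (~p | a): greatest fixpoint, start Z0 = {0, 1, 3, 4, 5}, keep only states in Sat with some successor in Z. Z1 = {0, 1, 4, 5}; Z2 = {0, 1, 4}; fixed.
Sat(EG (~p | a)) = {0, 1, 4}
E[~b U EG (~p | a)]: least fixpoint, start Z0 = Sat(EG (~p | a)) = {0, 1, 4}, add states in Sat(~b) with some successor in Z. Already a fixed point.
Sat(E[~b U EG (~p | a)]) = {0, 1, 4}
|Sat(E[~b U EG (~p | a)])| = |{0, 1, 4}| = 3.

3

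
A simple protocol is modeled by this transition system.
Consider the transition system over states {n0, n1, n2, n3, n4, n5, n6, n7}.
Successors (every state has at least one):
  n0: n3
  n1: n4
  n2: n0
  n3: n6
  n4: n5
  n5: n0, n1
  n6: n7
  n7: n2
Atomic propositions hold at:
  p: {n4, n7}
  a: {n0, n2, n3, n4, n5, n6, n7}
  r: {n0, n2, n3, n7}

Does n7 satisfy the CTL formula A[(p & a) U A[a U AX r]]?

Sat(p & a) = {n4, n7}
Sat(AX r) = {s : every successor in {n0, n2, n3, n7}} = {n0, n2, n6, n7}
A[a U AX r]: least fixpoint, start Z0 = Sat(AX r) = {n0, n2, n6, n7}, add states in Sat(a) with every successor in Z. Z1 = {n0, n2, n3, n6, n7}; fixed.
Sat(A[a U AX r]) = {n0, n2, n3, n6, n7}
A[(p & a) U A[a U AX r]]: least fixpoint, start Z0 = Sat(A[a U AX r]) = {n0, n2, n3, n6, n7}, add states in Sat(p & a) with every successor in Z. Already a fixed point.
Sat(A[(p & a) U A[a U AX r]]) = {n0, n2, n3, n6, n7}
n7 ∈ Sat(A[(p & a) U A[a U AX r]]) = {n0, n2, n3, n6, n7}, so the formula holds at n7.

Yes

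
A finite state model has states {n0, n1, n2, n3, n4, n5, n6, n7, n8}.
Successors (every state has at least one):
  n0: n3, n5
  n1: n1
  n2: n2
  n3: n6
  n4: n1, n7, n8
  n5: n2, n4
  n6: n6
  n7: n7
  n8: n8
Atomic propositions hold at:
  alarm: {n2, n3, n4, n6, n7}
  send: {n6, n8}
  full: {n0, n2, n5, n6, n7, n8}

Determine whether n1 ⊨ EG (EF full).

EF full: least fixpoint, start Z0 = {n0, n2, n5, n6, n7, n8}, add states with some successor in Z. Z1 = {n0, n2, n3, n4, n5, n6, n7, n8}; fixed.
Sat(EF full) = {n0, n2, n3, n4, n5, n6, n7, n8}
EG (EF full): greatest fixpoint, start Z0 = {n0, n2, n3, n4, n5, n6, n7, n8}, keep only states in Sat with some successor in Z. Already a fixed point.
Sat(EG (EF full)) = {n0, n2, n3, n4, n5, n6, n7, n8}
n1 ∉ Sat(EG (EF full)) = {n0, n2, n3, n4, n5, n6, n7, n8}, so the formula does not hold at n1.

No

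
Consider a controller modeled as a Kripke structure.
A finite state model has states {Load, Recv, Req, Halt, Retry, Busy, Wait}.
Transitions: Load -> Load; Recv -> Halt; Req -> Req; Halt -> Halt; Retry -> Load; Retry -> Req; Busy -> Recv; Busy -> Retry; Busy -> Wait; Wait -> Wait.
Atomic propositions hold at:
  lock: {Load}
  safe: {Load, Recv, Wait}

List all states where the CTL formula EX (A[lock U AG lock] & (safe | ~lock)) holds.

AG lock: greatest fixpoint, start Z0 = {Load}, keep only states in Sat with every successor in Z. Already a fixed point.
Sat(AG lock) = {Load}
A[lock U AG lock]: least fixpoint, start Z0 = Sat(AG lock) = {Load}, add states in Sat(lock) with every successor in Z. Already a fixed point.
Sat(A[lock U AG lock]) = {Load}
Sat(~lock) = {Recv, Req, Halt, Retry, Busy, Wait}
Sat(safe | ~lock) = {Load, Recv, Req, Halt, Retry, Busy, Wait}
Sat(A[lock U AG lock] & (safe | ~lock)) = {Load}
Sat(EX (A[lock U AG lock] & (safe | ~lock))) = {s : some successor in {Load}} = {Load, Retry}

{Load, Retry}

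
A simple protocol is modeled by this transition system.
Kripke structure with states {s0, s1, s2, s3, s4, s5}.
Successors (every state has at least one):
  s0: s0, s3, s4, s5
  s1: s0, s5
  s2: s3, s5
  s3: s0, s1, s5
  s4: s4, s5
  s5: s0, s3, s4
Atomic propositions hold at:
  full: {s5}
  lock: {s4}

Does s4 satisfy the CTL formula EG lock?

EG lock: greatest fixpoint, start Z0 = {s4}, keep only states in Sat with some successor in Z. Already a fixed point.
Sat(EG lock) = {s4}
s4 ∈ Sat(EG lock) = {s4}, so the formula holds at s4.

Yes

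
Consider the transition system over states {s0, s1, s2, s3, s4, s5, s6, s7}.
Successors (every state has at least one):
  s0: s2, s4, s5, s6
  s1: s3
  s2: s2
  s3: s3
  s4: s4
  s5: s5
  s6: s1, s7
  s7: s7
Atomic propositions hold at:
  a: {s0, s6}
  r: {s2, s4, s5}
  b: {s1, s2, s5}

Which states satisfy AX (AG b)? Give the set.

{s2, s5}

AG b: greatest fixpoint, start Z0 = {s1, s2, s5}, keep only states in Sat with every successor in Z. Z1 = {s2, s5}; fixed.
Sat(AG b) = {s2, s5}
Sat(AX (AG b)) = {s : every successor in {s2, s5}} = {s2, s5}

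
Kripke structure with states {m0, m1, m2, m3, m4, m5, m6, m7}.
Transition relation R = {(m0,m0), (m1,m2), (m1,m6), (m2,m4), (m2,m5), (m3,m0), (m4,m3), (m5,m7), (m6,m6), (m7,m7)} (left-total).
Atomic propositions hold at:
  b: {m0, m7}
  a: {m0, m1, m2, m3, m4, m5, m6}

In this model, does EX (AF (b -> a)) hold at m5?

Sat(b -> a) = {m0, m1, m2, m3, m4, m5, m6}
AF (b -> a): least fixpoint, start Z0 = {m0, m1, m2, m3, m4, m5, m6}, add states with every successor in Z. Already a fixed point.
Sat(AF (b -> a)) = {m0, m1, m2, m3, m4, m5, m6}
Sat(EX (AF (b -> a))) = {s : some successor in {m0, m1, m2, m3, m4, m5, m6}} = {m0, m1, m2, m3, m4, m6}
m5 ∉ Sat(EX (AF (b -> a))) = {m0, m1, m2, m3, m4, m6}, so the formula does not hold at m5.

No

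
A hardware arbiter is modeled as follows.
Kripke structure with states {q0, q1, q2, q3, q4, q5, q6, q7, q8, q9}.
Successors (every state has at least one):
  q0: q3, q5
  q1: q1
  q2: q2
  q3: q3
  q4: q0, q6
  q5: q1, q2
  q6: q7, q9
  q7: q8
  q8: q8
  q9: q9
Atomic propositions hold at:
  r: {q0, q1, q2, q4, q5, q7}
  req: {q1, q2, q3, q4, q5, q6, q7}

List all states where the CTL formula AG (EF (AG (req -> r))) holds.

Sat(req -> r) = {q0, q1, q2, q4, q5, q7, q8, q9}
AG (req -> r): greatest fixpoint, start Z0 = {q0, q1, q2, q4, q5, q7, q8, q9}, keep only states in Sat with every successor in Z. Z1 = {q1, q2, q5, q7, q8, q9}; fixed.
Sat(AG (req -> r)) = {q1, q2, q5, q7, q8, q9}
EF (AG (req -> r)): least fixpoint, start Z0 = {q1, q2, q5, q7, q8, q9}, add states with some successor in Z. Z1 = {q0, q1, q2, q5, q6, q7, q8, q9}; Z2 = {q0, q1, q2, q4, q5, q6, q7, q8, q9}; fixed.
Sat(EF (AG (req -> r))) = {q0, q1, q2, q4, q5, q6, q7, q8, q9}
AG (EF (AG (req -> r))): greatest fixpoint, start Z0 = {q0, q1, q2, q4, q5, q6, q7, q8, q9}, keep only states in Sat with every successor in Z. Z1 = {q1, q2, q4, q5, q6, q7, q8, q9}; Z2 = {q1, q2, q5, q6, q7, q8, q9}; fixed.
Sat(AG (EF (AG (req -> r)))) = {q1, q2, q5, q6, q7, q8, q9}

{q1, q2, q5, q6, q7, q8, q9}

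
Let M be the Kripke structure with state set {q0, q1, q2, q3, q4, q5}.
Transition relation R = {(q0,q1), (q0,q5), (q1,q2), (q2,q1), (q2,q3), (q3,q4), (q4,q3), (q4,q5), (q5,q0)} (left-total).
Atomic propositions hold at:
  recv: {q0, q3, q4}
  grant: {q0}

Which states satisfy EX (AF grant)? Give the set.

{q0, q4, q5}

AF grant: least fixpoint, start Z0 = {q0}, add states with every successor in Z. Z1 = {q0, q5}; fixed.
Sat(AF grant) = {q0, q5}
Sat(EX (AF grant)) = {s : some successor in {q0, q5}} = {q0, q4, q5}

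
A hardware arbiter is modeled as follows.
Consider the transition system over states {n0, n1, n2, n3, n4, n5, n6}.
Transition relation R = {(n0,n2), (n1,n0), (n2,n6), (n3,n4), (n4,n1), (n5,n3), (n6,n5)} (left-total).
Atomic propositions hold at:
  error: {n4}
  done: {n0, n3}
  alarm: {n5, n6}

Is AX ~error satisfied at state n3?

No

Sat(~error) = {n0, n1, n2, n3, n5, n6}
Sat(AX ~error) = {s : every successor in {n0, n1, n2, n3, n5, n6}} = {n0, n1, n2, n4, n5, n6}
n3 ∉ Sat(AX ~error) = {n0, n1, n2, n4, n5, n6}, so the formula does not hold at n3.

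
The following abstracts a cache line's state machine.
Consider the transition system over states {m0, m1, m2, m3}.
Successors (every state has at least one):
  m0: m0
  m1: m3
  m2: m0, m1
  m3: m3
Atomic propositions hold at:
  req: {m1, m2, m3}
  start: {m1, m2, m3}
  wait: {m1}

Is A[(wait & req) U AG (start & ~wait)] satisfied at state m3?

Sat(wait & req) = {m1}
Sat(~wait) = {m0, m2, m3}
Sat(start & ~wait) = {m2, m3}
AG (start & ~wait): greatest fixpoint, start Z0 = {m2, m3}, keep only states in Sat with every successor in Z. Z1 = {m3}; fixed.
Sat(AG (start & ~wait)) = {m3}
A[(wait & req) U AG (start & ~wait)]: least fixpoint, start Z0 = Sat(AG (start & ~wait)) = {m3}, add states in Sat(wait & req) with every successor in Z. Z1 = {m1, m3}; fixed.
Sat(A[(wait & req) U AG (start & ~wait)]) = {m1, m3}
m3 ∈ Sat(A[(wait & req) U AG (start & ~wait)]) = {m1, m3}, so the formula holds at m3.

Yes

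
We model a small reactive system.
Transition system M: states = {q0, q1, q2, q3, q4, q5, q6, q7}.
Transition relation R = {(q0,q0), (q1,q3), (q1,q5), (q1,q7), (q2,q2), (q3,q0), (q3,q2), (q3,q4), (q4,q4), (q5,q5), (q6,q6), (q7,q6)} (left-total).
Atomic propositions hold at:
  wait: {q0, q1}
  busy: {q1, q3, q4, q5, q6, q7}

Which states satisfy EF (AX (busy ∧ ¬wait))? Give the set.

Sat(¬wait) = {q2, q3, q4, q5, q6, q7}
Sat(busy ∧ ¬wait) = {q3, q4, q5, q6, q7}
Sat(AX (busy ∧ ¬wait)) = {s : every successor in {q3, q4, q5, q6, q7}} = {q1, q4, q5, q6, q7}
EF (AX (busy ∧ ¬wait)): least fixpoint, start Z0 = {q1, q4, q5, q6, q7}, add states with some successor in Z. Z1 = {q1, q3, q4, q5, q6, q7}; fixed.
Sat(EF (AX (busy ∧ ¬wait))) = {q1, q3, q4, q5, q6, q7}

{q1, q3, q4, q5, q6, q7}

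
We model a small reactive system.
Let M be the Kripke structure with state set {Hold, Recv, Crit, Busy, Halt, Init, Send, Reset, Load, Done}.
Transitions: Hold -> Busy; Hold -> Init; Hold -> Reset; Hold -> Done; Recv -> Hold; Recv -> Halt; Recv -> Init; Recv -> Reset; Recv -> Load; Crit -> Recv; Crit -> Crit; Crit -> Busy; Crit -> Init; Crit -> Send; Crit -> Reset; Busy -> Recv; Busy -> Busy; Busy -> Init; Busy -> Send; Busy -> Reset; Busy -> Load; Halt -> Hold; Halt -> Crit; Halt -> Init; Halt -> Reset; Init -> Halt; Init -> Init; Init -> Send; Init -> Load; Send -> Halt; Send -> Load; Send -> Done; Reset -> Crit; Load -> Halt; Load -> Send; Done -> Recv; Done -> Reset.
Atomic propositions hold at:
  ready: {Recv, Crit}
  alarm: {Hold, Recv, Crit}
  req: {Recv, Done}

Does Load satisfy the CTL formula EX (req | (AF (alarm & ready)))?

Sat(alarm & ready) = {Recv, Crit}
AF (alarm & ready): least fixpoint, start Z0 = {Recv, Crit}, add states with every successor in Z. Z1 = {Recv, Crit, Reset}; Z2 = {Recv, Crit, Reset, Done}; fixed.
Sat(AF (alarm & ready)) = {Recv, Crit, Reset, Done}
Sat(req | (AF (alarm & ready))) = {Recv, Crit, Reset, Done}
Sat(EX (req | (AF (alarm & ready)))) = {s : some successor in {Recv, Crit, Reset, Done}} = {Hold, Recv, Crit, Busy, Halt, Send, Reset, Done}
Load ∉ Sat(EX (req | (AF (alarm & ready)))) = {Hold, Recv, Crit, Busy, Halt, Send, Reset, Done}, so the formula does not hold at Load.

No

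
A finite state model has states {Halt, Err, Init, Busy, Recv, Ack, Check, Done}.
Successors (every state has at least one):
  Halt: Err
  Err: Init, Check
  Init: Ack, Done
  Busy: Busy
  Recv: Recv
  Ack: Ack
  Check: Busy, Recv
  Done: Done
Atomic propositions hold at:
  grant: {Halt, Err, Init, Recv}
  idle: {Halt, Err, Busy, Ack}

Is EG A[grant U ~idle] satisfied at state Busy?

Sat(~idle) = {Init, Recv, Check, Done}
A[grant U ~idle]: least fixpoint, start Z0 = Sat(~idle) = {Init, Recv, Check, Done}, add states in Sat(grant) with every successor in Z. Z1 = {Err, Init, Recv, Check, Done}; Z2 = {Halt, Err, Init, Recv, Check, Done}; fixed.
Sat(A[grant U ~idle]) = {Halt, Err, Init, Recv, Check, Done}
EG A[grant U ~idle]: greatest fixpoint, start Z0 = {Halt, Err, Init, Recv, Check, Done}, keep only states in Sat with some successor in Z. Already a fixed point.
Sat(EG A[grant U ~idle]) = {Halt, Err, Init, Recv, Check, Done}
Busy ∉ Sat(EG A[grant U ~idle]) = {Halt, Err, Init, Recv, Check, Done}, so the formula does not hold at Busy.

No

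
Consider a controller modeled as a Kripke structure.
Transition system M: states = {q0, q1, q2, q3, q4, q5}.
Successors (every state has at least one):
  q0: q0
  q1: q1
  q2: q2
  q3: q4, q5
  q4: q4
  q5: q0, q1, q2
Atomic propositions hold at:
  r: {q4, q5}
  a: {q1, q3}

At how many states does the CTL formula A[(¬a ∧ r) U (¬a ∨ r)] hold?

Sat(¬a) = {q0, q2, q4, q5}
Sat(¬a ∧ r) = {q4, q5}
Sat(¬a ∨ r) = {q0, q2, q4, q5}
A[(¬a ∧ r) U (¬a ∨ r)]: least fixpoint, start Z0 = Sat((¬a ∨ r)) = {q0, q2, q4, q5}, add states in Sat(¬a ∧ r) with every successor in Z. Already a fixed point.
Sat(A[(¬a ∧ r) U (¬a ∨ r)]) = {q0, q2, q4, q5}
|Sat(A[(¬a ∧ r) U (¬a ∨ r)])| = |{q0, q2, q4, q5}| = 4.

4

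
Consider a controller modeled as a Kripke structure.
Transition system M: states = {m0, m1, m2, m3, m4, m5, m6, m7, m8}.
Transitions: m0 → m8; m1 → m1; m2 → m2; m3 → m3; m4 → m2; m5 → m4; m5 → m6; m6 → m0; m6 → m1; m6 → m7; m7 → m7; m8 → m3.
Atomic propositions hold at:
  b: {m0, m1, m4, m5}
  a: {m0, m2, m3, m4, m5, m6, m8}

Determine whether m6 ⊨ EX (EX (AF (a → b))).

Sat(a → b) = {m0, m1, m4, m5, m7}
AF (a → b): least fixpoint, start Z0 = {m0, m1, m4, m5, m7}, add states with every successor in Z. Z1 = {m0, m1, m4, m5, m6, m7}; fixed.
Sat(AF (a → b)) = {m0, m1, m4, m5, m6, m7}
Sat(EX (AF (a → b))) = {s : some successor in {m0, m1, m4, m5, m6, m7}} = {m1, m5, m6, m7}
Sat(EX (EX (AF (a → b)))) = {s : some successor in {m1, m5, m6, m7}} = {m1, m5, m6, m7}
m6 ∈ Sat(EX (EX (AF (a → b)))) = {m1, m5, m6, m7}, so the formula holds at m6.

Yes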